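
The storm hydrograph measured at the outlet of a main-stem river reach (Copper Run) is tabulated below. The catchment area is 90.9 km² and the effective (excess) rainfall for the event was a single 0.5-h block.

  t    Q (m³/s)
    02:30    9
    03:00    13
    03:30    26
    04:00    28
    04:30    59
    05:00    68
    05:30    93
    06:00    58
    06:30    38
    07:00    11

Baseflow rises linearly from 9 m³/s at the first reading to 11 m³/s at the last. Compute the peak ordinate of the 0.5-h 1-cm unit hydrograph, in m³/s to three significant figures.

U_p ≈ 138 m³/s

Direct runoff: 0.00, 3.78, 16.56, 18.33, 49.11, 57.89, 82.67, 47.44, 27.22, 0.00 m³/s; ΣQ_DR = 303.0 m³/s, peak = 82.67 m³/s.
Runoff depth d = ΣQ_DR·Δt / A = 303.0 × 1800 / (90.9 km²) = 6.000 mm.
The 1-cm UH is the DRH scaled by (10 mm)/d, so U_p = 82.67 × 10/6.000 = 138 m³/s.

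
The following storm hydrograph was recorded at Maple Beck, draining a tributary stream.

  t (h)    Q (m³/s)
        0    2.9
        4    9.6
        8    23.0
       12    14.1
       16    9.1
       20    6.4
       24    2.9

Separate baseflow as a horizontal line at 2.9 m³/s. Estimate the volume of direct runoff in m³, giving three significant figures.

Direct-runoff ordinates (Q − Q_b): 0.0, 6.7, 20.1, 11.2, 6.2, 3.5, 0.0 m³/s.
ΣQ_DR = 47.70 m³/s.
With Δt = 4 h = 14400 s, V = ΣQ_DR · Δt = 47.70 × 14400 = 6.87 × 10^5 m³.

V ≈ 6.87 × 10^5 m³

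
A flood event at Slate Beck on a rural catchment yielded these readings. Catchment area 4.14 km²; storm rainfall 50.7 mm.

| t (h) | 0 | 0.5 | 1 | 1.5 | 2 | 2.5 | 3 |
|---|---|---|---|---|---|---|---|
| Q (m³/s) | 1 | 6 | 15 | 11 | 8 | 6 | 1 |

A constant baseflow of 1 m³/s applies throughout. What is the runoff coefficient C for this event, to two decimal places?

ΣQ_DR = 41.00 m³/s; V = ΣQ_DR·Δt = 73800 m³.
Runoff depth d = V / A = 17.83 mm.
C = d / P = 17.83 / 50.7 = 0.35.

C ≈ 0.35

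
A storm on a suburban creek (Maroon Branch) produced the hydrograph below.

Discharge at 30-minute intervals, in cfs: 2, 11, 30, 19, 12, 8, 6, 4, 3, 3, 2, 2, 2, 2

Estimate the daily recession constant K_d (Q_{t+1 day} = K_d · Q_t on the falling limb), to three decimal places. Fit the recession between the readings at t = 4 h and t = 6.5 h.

Between t = 4 h and t = 6.5 h the flow falls from 3 to 2 cfs over 5×0.5 h = 2.5 h.
Per-interval ratio K = (2/3)^(1/5) = 0.9221; K_d = K^(24/0.5) = 0.020.

K_d ≈ 0.020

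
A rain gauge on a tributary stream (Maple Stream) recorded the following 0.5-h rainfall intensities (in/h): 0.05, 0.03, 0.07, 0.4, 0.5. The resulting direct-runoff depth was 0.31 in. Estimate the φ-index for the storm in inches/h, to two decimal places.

Only the 2 blocks with intensity above φ contribute runoff: 0.4, 0.5 in/h.
Σ(I−φ)·Δt = d  ⇒  (0.4+0.5 − 2φ)·0.5 = 0.31
φ = (0.9000 − 0.31/0.5) / 2 = 0.14 in/h.

φ ≈ 0.14 in/h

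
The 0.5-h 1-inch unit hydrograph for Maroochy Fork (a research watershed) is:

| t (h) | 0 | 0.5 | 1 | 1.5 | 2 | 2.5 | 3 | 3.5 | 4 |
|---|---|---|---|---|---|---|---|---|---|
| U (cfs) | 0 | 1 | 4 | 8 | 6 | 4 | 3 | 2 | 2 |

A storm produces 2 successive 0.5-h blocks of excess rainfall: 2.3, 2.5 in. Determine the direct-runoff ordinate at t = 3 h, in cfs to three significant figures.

By discrete convolution, Q_j = Σ (P_i / 1 in) · U_{j−i}.
At t = 3 h (j=6): Q = (2.3/1)·3 + (2.5/1)·4 = 16.9 cfs.

Q ≈ 16.9 cfs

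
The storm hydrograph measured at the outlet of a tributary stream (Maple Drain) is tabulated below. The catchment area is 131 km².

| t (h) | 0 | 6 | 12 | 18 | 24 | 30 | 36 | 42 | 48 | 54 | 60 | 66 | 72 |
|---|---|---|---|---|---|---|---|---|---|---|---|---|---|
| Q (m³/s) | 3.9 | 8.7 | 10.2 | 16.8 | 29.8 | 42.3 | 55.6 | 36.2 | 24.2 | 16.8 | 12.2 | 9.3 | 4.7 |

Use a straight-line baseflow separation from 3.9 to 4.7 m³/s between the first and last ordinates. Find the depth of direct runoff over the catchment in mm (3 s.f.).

Direct runoff: 0.00, 4.73, 6.17, 12.70, 25.63, 38.07, 51.30, 31.83, 19.77, 12.30, 7.63, 4.67, 0.00 m³/s; ΣQ_DR = 214.8 m³/s.
V = ΣQ_DR · Δt = 214.8 × 21600 s = 4.640 × 10^6 m³.
Over A = 131 km², depth = V / A = 35.4 mm.

d ≈ 35.4 mm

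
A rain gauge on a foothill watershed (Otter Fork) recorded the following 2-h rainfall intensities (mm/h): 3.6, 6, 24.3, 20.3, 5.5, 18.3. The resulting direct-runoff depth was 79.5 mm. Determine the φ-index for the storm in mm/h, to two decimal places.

φ ≈ 7.72 mm/h

Only the 3 blocks with intensity above φ contribute runoff: 24.3, 20.3, 18.3 mm/h.
Σ(I−φ)·Δt = d  ⇒  (24.3+20.3+18.3 − 3φ)·2 = 79.5
φ = (62.90 − 79.5/2) / 3 = 7.72 mm/h.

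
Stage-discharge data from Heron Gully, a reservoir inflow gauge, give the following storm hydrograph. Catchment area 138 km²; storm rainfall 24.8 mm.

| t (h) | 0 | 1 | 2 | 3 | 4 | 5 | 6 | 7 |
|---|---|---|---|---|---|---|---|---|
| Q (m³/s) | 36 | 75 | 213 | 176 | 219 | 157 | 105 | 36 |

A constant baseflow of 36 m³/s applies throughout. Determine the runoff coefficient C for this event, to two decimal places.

C ≈ 0.77

ΣQ_DR = 729.0 m³/s; V = ΣQ_DR·Δt = 2.624 × 10^6 m³.
Runoff depth d = V / A = 19.02 mm.
C = d / P = 19.02 / 24.8 = 0.77.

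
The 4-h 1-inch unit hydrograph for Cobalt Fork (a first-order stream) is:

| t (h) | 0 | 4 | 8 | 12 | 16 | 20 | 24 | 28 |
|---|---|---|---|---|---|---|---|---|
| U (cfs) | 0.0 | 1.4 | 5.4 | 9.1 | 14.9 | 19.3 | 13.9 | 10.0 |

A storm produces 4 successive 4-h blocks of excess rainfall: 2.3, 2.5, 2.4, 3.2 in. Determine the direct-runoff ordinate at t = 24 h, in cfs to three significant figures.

Q ≈ 145 cfs

By discrete convolution, Q_j = Σ (P_i / 1 in) · U_{j−i}.
At t = 24 h (j=6): Q = (2.3/1)·13.9 + (2.5/1)·19.3 + (2.4/1)·14.9 + (3.2/1)·9.1 = 145 cfs.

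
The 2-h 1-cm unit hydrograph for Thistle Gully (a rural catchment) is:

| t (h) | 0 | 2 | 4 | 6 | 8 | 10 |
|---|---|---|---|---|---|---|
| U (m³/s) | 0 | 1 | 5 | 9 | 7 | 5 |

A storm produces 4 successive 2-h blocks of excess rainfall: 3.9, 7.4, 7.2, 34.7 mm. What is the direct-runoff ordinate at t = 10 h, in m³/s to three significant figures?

By discrete convolution, Q_j = Σ (P_i / 10 mm) · U_{j−i}.
At t = 10 h (j=5): Q = (3.9/10)·5 + (7.4/10)·7 + (7.2/10)·9 + (34.7/10)·5 = 31.0 m³/s.

Q ≈ 31.0 m³/s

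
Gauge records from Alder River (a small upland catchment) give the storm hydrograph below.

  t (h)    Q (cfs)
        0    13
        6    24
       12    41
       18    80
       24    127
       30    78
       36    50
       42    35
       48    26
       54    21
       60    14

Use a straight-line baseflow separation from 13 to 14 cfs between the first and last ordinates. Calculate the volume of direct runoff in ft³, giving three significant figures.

V ≈ 7.79 × 10^6 ft³

Direct-runoff ordinates (Q − Q_b): 0.00, 10.90, 27.80, 66.70, 113.60, 64.50, 36.40, 21.30, 12.20, 7.10, 0.00 cfs.
ΣQ_DR = 360.5 cfs.
With Δt = 6 h = 21600 s, V = ΣQ_DR · Δt = 360.5 × 21600 = 7.79 × 10^6 ft³.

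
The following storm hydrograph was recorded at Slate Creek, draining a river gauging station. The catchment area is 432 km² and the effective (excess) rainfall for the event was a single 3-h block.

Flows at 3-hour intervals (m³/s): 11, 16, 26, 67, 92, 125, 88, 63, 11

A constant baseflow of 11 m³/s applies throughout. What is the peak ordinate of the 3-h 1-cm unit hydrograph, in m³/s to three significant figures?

U_p ≈ 114 m³/s

Direct runoff: 0.0, 5.0, 15.0, 56.0, 81.0, 114.0, 77.0, 52.0, 0.0 m³/s; ΣQ_DR = 400.0 m³/s, peak = 114.0 m³/s.
Runoff depth d = ΣQ_DR·Δt / A = 400.0 × 10800 / (432 km²) = 10.00 mm.
The 1-cm UH is the DRH scaled by (10 mm)/d, so U_p = 114.0 × 10/10.00 = 114 m³/s.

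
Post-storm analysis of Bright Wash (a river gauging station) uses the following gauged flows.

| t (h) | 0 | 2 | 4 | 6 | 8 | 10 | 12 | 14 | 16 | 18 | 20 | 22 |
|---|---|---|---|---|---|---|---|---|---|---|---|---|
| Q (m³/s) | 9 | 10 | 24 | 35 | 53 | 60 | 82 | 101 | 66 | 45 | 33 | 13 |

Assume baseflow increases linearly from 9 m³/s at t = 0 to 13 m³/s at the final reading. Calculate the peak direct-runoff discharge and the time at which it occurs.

Subtracting baseflow gives direct-runoff ordinates: 0.00, 0.64, 14.27, 24.91, 42.55, 49.18, 70.82, 89.45, 54.09, 32.73, 20.36, 0.00 m³/s.
The maximum is 89.45 m³/s, occurring at the reading for t = 14 h.

Q_p = 89.45 m³/s at t = 14 h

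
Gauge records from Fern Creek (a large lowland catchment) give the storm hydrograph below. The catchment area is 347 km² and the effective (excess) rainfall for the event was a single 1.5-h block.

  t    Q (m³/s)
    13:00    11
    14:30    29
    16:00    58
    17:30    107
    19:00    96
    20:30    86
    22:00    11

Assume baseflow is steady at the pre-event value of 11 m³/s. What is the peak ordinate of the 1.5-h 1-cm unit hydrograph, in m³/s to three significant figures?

U_p ≈ 192 m³/s

Direct runoff: 0.0, 18.0, 47.0, 96.0, 85.0, 75.0, 0.0 m³/s; ΣQ_DR = 321.0 m³/s, peak = 96.0 m³/s.
Runoff depth d = ΣQ_DR·Δt / A = 321.0 × 5400 / (347 km²) = 4.995 mm.
The 1-cm UH is the DRH scaled by (10 mm)/d, so U_p = 96.0 × 10/4.995 = 192 m³/s.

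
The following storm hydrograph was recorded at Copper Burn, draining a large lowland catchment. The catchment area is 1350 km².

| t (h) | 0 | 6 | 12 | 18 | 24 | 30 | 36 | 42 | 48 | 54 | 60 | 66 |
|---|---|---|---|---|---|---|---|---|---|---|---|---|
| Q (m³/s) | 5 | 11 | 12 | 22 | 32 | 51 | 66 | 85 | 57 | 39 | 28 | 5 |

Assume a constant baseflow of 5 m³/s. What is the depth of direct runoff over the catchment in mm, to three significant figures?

Direct runoff: 0.0, 6.0, 7.0, 17.0, 27.0, 46.0, 61.0, 80.0, 52.0, 34.0, 23.0, 0.0 m³/s; ΣQ_DR = 353.0 m³/s.
V = ΣQ_DR · Δt = 353.0 × 21600 s = 7.625 × 10^6 m³.
Over A = 1350 km², depth = V / A = 5.65 mm.

d ≈ 5.65 mm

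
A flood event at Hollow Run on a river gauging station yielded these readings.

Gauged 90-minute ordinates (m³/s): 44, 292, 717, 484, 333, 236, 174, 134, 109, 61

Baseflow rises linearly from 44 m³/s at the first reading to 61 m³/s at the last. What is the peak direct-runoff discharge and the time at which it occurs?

Subtracting baseflow gives direct-runoff ordinates: 0.00, 246.11, 669.22, 434.33, 281.44, 182.56, 118.67, 76.78, 49.89, 0.00 m³/s.
The maximum is 669.22 m³/s, occurring at the reading for t = 3 h.

Q_p = 669.22 m³/s at t = 3 h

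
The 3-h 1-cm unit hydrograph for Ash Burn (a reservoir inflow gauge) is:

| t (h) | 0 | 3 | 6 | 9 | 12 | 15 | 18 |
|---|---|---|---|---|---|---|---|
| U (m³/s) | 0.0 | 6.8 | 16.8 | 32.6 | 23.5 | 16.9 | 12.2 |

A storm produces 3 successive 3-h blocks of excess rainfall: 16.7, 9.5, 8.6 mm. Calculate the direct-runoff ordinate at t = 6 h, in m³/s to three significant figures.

Q ≈ 34.5 m³/s

By discrete convolution, Q_j = Σ (P_i / 10 mm) · U_{j−i}.
At t = 6 h (j=2): Q = (16.7/10)·16.8 + (9.5/10)·6.8 + (8.6/10)·0.0 = 34.5 m³/s.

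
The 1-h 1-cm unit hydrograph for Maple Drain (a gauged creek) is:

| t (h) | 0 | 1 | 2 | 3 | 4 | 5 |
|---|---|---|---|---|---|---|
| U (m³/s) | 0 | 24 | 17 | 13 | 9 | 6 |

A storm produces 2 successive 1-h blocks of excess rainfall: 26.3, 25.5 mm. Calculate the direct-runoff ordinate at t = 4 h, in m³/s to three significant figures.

Q ≈ 56.8 m³/s

By discrete convolution, Q_j = Σ (P_i / 10 mm) · U_{j−i}.
At t = 4 h (j=4): Q = (26.3/10)·9 + (25.5/10)·13 = 56.8 m³/s.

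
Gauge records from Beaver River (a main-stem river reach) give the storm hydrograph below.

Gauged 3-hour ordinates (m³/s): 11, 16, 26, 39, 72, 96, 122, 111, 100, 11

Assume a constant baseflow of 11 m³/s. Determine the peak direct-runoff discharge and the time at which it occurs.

Subtracting baseflow gives direct-runoff ordinates: 0.0, 5.0, 15.0, 28.0, 61.0, 85.0, 111.0, 100.0, 89.0, 0.0 m³/s.
The maximum is 111.0 m³/s, occurring at the reading for t = 18 h.

Q_p = 111.0 m³/s at t = 18 h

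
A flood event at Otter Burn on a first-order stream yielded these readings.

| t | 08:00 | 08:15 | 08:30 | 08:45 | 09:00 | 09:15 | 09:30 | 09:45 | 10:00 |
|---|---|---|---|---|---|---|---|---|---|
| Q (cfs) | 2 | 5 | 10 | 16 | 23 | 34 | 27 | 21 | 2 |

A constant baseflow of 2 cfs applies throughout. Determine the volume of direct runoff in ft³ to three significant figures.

V ≈ 1.10 × 10^5 ft³

Direct-runoff ordinates (Q − Q_b): 0.0, 3.0, 8.0, 14.0, 21.0, 32.0, 25.0, 19.0, 0.0 cfs.
ΣQ_DR = 122.0 cfs.
With Δt = 0.25 h = 900 s, V = ΣQ_DR · Δt = 122.0 × 900 = 1.10 × 10^5 ft³.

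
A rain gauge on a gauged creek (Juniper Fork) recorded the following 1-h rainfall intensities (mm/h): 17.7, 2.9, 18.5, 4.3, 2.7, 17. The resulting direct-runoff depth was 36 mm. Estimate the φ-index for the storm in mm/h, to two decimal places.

Only the 3 blocks with intensity above φ contribute runoff: 17.7, 18.5, 17 mm/h.
Σ(I−φ)·Δt = d  ⇒  (17.7+18.5+17 − 3φ)·1 = 36
φ = (53.20 − 36/1) / 3 = 5.73 mm/h.

φ ≈ 5.73 mm/h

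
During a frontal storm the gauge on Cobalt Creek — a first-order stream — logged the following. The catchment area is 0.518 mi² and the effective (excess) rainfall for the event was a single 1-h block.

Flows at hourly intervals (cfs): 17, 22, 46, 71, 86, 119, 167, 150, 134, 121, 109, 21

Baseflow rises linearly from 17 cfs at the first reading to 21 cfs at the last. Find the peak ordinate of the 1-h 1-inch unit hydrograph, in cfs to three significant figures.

Direct runoff: 0.00, 4.64, 28.27, 52.91, 67.55, 100.18, 147.82, 130.45, 114.09, 100.73, 88.36, 0.00 cfs; ΣQ_DR = 835.0 cfs, peak = 147.82 cfs.
Runoff depth d = ΣQ_DR·Δt / A = 835.0 × 3600 / (0.518 mi²) = 2.498 in.
The 1-inch UH is the DRH scaled by (1 in)/d, so U_p = 147.82 × 1/2.498 = 59.2 cfs.

U_p ≈ 59.2 cfs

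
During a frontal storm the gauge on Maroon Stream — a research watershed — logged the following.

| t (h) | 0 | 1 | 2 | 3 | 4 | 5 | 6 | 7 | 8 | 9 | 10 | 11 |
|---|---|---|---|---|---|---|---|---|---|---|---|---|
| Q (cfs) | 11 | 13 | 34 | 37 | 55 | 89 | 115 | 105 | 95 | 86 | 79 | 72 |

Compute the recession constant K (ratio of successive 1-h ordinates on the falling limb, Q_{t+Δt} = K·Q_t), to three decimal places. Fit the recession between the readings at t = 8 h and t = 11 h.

K ≈ 0.912

Using the recession-limb readings at t = 8 h and t = 11 h: Q falls from 95 to 72 cfs over 3 intervals.
K = (Q₂/Q₁)^(1/3) = (72/95)^(1/3) = 0.912.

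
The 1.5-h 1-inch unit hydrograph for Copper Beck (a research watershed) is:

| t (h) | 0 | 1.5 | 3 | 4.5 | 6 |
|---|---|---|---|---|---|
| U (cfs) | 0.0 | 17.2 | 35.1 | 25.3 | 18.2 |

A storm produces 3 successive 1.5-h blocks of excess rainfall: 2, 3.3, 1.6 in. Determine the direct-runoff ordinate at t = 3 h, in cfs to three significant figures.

Q ≈ 127 cfs

By discrete convolution, Q_j = Σ (P_i / 1 in) · U_{j−i}.
At t = 3 h (j=2): Q = (2/1)·35.1 + (3.3/1)·17.2 + (1.6/1)·0.0 = 127 cfs.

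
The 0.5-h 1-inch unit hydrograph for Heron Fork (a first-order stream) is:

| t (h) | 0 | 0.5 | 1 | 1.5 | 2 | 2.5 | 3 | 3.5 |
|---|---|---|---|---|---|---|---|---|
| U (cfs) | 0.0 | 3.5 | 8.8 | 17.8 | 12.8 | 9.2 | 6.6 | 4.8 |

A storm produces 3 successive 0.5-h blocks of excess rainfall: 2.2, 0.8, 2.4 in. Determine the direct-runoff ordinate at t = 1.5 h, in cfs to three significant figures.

Q ≈ 54.6 cfs

By discrete convolution, Q_j = Σ (P_i / 1 in) · U_{j−i}.
At t = 1.5 h (j=3): Q = (2.2/1)·17.8 + (0.8/1)·8.8 + (2.4/1)·3.5 = 54.6 cfs.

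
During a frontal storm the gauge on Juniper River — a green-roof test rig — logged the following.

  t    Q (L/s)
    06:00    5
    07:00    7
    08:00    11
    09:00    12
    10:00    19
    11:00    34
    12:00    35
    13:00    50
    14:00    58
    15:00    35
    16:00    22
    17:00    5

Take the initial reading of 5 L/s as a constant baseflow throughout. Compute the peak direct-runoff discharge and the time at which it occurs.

Subtracting baseflow gives direct-runoff ordinates: 0.0, 2.0, 6.0, 7.0, 14.0, 29.0, 30.0, 45.0, 53.0, 30.0, 17.0, 0.0 L/s.
The maximum is 53.0 L/s, occurring at the reading for t = 14:00.

Q_p = 53.0 L/s at t = 14:00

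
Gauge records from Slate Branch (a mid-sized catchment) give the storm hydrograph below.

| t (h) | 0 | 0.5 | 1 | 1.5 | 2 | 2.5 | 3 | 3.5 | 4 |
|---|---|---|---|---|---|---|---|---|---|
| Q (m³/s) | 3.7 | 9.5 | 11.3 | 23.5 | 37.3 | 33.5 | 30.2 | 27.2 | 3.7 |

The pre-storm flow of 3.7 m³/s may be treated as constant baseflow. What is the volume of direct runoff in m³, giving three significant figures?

V ≈ 2.64 × 10^5 m³

Direct-runoff ordinates (Q − Q_b): 0.0, 5.8, 7.6, 19.8, 33.6, 29.8, 26.5, 23.5, 0.0 m³/s.
ΣQ_DR = 146.6 m³/s.
With Δt = 0.5 h = 1800 s, V = ΣQ_DR · Δt = 146.6 × 1800 = 2.64 × 10^5 m³.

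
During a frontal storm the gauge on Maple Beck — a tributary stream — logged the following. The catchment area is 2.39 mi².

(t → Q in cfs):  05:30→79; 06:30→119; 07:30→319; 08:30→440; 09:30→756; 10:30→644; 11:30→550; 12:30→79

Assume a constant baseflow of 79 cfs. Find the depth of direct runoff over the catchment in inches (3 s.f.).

Direct runoff: 0.0, 40.0, 240.0, 361.0, 677.0, 565.0, 471.0, 0.0 cfs; ΣQ_DR = 2354 cfs.
V = ΣQ_DR · Δt = 2354 × 3600 s = 8.474 × 10^6 ft³.
Over A = 2.39 mi², depth = V / A = 1.53 in.

d ≈ 1.53 in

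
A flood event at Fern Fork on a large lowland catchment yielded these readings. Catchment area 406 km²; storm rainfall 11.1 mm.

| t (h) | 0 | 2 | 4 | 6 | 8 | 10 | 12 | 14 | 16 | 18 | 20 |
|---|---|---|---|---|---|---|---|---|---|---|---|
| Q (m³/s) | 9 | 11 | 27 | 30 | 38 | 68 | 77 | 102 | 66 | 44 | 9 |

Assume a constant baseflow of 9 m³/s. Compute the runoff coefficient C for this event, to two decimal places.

ΣQ_DR = 382.0 m³/s; V = ΣQ_DR·Δt = 2.750 × 10^6 m³.
Runoff depth d = V / A = 6.774 mm.
C = d / P = 6.774 / 11.1 = 0.61.

C ≈ 0.61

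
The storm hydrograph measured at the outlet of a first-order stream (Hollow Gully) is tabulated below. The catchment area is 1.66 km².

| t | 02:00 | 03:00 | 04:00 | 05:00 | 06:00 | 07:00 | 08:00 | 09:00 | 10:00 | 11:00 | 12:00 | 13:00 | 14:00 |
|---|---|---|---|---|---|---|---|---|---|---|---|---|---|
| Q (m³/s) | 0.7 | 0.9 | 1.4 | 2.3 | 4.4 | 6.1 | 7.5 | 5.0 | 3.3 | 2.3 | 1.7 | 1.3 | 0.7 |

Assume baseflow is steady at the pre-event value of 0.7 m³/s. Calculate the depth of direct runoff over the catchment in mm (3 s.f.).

d ≈ 61.8 mm

Direct runoff: 0.0, 0.2, 0.7, 1.6, 3.7, 5.4, 6.8, 4.3, 2.6, 1.6, 1.0, 0.6, 0.0 m³/s; ΣQ_DR = 28.50 m³/s.
V = ΣQ_DR · Δt = 28.50 × 3600 s = 1.026 × 10^5 m³.
Over A = 1.66 km², depth = V / A = 61.8 mm.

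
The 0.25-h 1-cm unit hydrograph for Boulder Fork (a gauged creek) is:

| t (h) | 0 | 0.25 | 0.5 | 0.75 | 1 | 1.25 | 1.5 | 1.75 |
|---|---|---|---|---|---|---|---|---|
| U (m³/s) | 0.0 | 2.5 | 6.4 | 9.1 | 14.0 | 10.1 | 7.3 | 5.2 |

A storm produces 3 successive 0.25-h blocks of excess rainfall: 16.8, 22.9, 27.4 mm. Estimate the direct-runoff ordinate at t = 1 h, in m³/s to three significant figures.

By discrete convolution, Q_j = Σ (P_i / 10 mm) · U_{j−i}.
At t = 1 h (j=4): Q = (16.8/10)·14.0 + (22.9/10)·9.1 + (27.4/10)·6.4 = 61.9 m³/s.

Q ≈ 61.9 m³/s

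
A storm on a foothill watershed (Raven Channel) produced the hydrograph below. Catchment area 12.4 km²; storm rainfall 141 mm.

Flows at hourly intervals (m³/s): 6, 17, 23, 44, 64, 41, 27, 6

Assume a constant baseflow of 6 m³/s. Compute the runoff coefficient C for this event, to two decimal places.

C ≈ 0.37

ΣQ_DR = 180.0 m³/s; V = ΣQ_DR·Δt = 6.480 × 10^5 m³.
Runoff depth d = V / A = 52.26 mm.
C = d / P = 52.26 / 141 = 0.37.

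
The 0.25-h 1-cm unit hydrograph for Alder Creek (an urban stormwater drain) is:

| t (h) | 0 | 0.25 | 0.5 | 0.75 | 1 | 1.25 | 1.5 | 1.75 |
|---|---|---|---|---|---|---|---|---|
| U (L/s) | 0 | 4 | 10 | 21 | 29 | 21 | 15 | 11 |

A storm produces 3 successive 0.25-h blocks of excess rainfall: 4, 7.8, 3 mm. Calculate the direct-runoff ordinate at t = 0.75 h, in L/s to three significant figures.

Q ≈ 17.4 L/s

By discrete convolution, Q_j = Σ (P_i / 10 mm) · U_{j−i}.
At t = 0.75 h (j=3): Q = (4/10)·21 + (7.8/10)·10 + (3/10)·4 = 17.4 L/s.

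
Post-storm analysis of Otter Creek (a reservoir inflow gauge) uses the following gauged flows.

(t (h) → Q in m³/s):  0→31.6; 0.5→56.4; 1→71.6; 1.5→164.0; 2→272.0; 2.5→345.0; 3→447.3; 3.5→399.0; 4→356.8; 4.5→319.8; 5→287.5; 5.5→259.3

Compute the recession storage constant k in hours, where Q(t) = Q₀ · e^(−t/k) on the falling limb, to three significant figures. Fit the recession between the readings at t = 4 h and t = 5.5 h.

On the falling limb, Q drops from 356.8 to 259.3 m³/s between t = 4 h and t = 5.5 h (Δt = 1.5 h).
k = −Δt / ln(Q₂/Q₁) = −1.5 / ln(259.3/356.8) = 4.70 h.

k ≈ 4.70 h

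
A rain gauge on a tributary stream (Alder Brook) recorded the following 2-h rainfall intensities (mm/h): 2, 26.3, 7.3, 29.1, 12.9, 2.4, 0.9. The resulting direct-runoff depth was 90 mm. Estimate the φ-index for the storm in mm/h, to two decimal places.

φ ≈ 7.77 mm/h

Only the 3 blocks with intensity above φ contribute runoff: 26.3, 29.1, 12.9 mm/h.
Σ(I−φ)·Δt = d  ⇒  (26.3+29.1+12.9 − 3φ)·2 = 90
φ = (68.30 − 90/2) / 3 = 7.77 mm/h.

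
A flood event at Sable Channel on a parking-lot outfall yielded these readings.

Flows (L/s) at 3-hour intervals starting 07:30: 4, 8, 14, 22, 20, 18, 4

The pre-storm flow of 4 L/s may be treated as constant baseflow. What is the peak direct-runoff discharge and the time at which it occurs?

Q_p = 18.0 L/s at t = 16:30

Subtracting baseflow gives direct-runoff ordinates: 0.0, 4.0, 10.0, 18.0, 16.0, 14.0, 0.0 L/s.
The maximum is 18.0 L/s, occurring at the reading for t = 16:30.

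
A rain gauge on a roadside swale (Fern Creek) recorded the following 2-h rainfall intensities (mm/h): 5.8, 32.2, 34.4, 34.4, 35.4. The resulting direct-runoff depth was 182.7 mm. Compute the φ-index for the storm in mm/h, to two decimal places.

φ ≈ 11.26 mm/h

Only the 4 blocks with intensity above φ contribute runoff: 32.2, 34.4, 34.4, 35.4 mm/h.
Σ(I−φ)·Δt = d  ⇒  (32.2+34.4+34.4+35.4 − 4φ)·2 = 182.7
φ = (136.4 − 182.7/2) / 4 = 11.26 mm/h.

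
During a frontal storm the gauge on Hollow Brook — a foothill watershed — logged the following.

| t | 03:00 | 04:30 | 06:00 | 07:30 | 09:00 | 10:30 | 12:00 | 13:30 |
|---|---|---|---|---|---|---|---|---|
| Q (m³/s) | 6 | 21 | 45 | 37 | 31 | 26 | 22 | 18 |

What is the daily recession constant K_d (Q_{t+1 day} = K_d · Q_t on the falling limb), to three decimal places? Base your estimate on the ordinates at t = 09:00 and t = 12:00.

K_d ≈ 0.064

Between t = 09:00 and t = 12:00 the flow falls from 31 to 22 m³/s over 2×1.5 h = 3 h.
Per-interval ratio K = (22/31)^(1/2) = 0.8424; K_d = K^(24/1.5) = 0.064.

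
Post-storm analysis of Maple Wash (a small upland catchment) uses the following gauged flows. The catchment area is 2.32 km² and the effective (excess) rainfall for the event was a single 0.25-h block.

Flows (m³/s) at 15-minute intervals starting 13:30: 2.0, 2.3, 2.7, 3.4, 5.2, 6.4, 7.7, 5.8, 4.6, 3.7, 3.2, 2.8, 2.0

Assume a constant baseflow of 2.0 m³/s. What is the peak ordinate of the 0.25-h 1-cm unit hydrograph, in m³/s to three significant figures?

U_p ≈ 5.70 m³/s

Direct runoff: 0.0, 0.3, 0.7, 1.4, 3.2, 4.4, 5.7, 3.8, 2.6, 1.7, 1.2, 0.8, 0.0 m³/s; ΣQ_DR = 25.80 m³/s, peak = 5.7 m³/s.
Runoff depth d = ΣQ_DR·Δt / A = 25.80 × 900 / (2.32 km²) = 10.01 mm.
The 1-cm UH is the DRH scaled by (10 mm)/d, so U_p = 5.7 × 10/10.01 = 5.70 m³/s.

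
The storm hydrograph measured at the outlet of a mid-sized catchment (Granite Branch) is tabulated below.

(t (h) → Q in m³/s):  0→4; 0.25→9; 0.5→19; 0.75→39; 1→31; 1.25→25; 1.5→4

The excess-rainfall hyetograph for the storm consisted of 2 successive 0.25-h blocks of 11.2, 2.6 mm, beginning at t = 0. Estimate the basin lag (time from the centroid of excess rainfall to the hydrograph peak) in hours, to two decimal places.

Centroid of excess rainfall: t_c = Σ P_i·t̄_i / ΣP_i = 0.1721 h (block centres at 0.125, 0.375 h).
Hydrograph peak occurs at t = 0.75 h, so basin lag t_L = 0.75 − 0.1721 = 0.58 h.

t_L ≈ 0.58 h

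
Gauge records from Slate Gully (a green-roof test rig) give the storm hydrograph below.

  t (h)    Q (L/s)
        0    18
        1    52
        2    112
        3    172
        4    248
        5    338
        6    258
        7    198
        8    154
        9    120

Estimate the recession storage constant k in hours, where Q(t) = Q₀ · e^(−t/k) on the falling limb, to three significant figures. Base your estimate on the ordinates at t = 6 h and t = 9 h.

On the falling limb, Q drops from 258 to 120 L/s between t = 6 h and t = 9 h (Δt = 3 h).
k = −Δt / ln(Q₂/Q₁) = −3 / ln(120/258) = 3.92 h.

k ≈ 3.92 h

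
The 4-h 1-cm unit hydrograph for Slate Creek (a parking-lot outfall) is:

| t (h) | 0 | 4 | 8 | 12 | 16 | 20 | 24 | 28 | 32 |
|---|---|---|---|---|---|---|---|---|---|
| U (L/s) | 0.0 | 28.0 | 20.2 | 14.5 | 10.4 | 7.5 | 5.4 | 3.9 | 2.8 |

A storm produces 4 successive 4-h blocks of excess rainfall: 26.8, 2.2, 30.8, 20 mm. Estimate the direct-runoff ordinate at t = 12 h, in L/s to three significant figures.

Q ≈ 130 L/s

By discrete convolution, Q_j = Σ (P_i / 10 mm) · U_{j−i}.
At t = 12 h (j=3): Q = (26.8/10)·14.5 + (2.2/10)·20.2 + (30.8/10)·28.0 + (20/10)·0.0 = 130 L/s.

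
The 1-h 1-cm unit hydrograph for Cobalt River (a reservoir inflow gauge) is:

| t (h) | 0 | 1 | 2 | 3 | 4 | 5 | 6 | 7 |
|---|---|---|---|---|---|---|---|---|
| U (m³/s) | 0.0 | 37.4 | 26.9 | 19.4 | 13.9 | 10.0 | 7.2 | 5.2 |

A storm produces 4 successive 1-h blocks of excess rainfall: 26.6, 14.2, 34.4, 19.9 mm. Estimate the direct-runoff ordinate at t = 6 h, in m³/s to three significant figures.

Q ≈ 120 m³/s

By discrete convolution, Q_j = Σ (P_i / 10 mm) · U_{j−i}.
At t = 6 h (j=6): Q = (26.6/10)·7.2 + (14.2/10)·10.0 + (34.4/10)·13.9 + (19.9/10)·19.4 = 120 m³/s.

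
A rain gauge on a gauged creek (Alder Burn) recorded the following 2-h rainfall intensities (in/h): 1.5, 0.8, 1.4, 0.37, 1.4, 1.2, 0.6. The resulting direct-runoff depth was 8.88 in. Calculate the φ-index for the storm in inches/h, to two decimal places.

φ ≈ 0.41 in/h

Only the 6 blocks with intensity above φ contribute runoff: 1.5, 0.8, 1.4, 1.4, 1.2, 0.6 in/h.
Σ(I−φ)·Δt = d  ⇒  (1.5+0.8+1.4+1.4+1.2+0.6 − 6φ)·2 = 8.88
φ = (6.900 − 8.88/2) / 6 = 0.41 in/h.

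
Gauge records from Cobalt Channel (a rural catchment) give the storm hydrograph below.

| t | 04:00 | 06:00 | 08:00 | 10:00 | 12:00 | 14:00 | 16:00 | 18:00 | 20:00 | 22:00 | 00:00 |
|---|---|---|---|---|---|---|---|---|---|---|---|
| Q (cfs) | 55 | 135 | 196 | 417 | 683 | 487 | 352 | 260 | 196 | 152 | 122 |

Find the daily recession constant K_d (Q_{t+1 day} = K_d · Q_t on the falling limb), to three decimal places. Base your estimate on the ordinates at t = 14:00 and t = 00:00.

Between t = 14:00 and t = 00:00 the flow falls from 487 to 122 cfs over 5×2 h = 10 h.
Per-interval ratio K = (122/487)^(1/5) = 0.7582; K_d = K^(24/2) = 0.036.

K_d ≈ 0.036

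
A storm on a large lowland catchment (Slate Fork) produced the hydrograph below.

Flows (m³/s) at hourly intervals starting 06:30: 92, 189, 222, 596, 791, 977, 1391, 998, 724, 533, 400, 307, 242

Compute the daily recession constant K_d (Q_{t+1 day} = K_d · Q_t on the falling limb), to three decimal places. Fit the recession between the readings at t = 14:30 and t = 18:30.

Between t = 14:30 and t = 18:30 the flow falls from 724 to 242 m³/s over 4×1 h = 4 h.
Per-interval ratio K = (242/724)^(1/4) = 0.7604; K_d = K^(24/1) = 0.001.

K_d ≈ 0.001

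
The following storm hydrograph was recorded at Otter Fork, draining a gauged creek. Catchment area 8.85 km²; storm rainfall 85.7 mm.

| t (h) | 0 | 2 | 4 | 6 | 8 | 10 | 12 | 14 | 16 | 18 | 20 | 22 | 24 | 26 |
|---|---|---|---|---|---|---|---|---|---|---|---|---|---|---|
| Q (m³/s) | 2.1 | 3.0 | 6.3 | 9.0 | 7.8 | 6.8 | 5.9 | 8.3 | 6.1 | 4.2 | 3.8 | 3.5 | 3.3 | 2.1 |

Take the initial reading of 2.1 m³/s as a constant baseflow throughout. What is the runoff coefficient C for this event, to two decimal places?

ΣQ_DR = 42.80 m³/s; V = ΣQ_DR·Δt = 3.082 × 10^5 m³.
Runoff depth d = V / A = 34.82 mm.
C = d / P = 34.82 / 85.7 = 0.41.

C ≈ 0.41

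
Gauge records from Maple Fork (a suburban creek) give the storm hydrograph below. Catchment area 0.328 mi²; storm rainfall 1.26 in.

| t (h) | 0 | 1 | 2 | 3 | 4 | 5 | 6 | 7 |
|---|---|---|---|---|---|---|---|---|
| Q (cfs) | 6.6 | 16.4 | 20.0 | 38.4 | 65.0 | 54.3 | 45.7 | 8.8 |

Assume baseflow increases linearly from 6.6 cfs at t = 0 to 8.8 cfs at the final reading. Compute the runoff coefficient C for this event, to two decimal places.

ΣQ_DR = 193.6 cfs; V = ΣQ_DR·Δt = 6.970 × 10^5 ft³.
Runoff depth d = V / A = 0.9146 in.
C = d / P = 0.9146 / 1.26 = 0.73.

C ≈ 0.73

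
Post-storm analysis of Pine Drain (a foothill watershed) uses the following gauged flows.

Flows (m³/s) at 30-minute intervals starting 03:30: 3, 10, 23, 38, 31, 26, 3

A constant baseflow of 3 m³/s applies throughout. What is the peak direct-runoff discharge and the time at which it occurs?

Q_p = 35.0 m³/s at t = 05:00

Subtracting baseflow gives direct-runoff ordinates: 0.0, 7.0, 20.0, 35.0, 28.0, 23.0, 0.0 m³/s.
The maximum is 35.0 m³/s, occurring at the reading for t = 05:00.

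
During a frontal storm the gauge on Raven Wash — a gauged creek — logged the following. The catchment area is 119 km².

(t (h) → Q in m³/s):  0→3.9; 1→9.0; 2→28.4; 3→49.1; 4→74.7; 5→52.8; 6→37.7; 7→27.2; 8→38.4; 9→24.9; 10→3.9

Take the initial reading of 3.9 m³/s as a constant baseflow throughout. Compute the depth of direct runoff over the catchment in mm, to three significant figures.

d ≈ 9.29 mm

Direct runoff: 0.0, 5.1, 24.5, 45.2, 70.8, 48.9, 33.8, 23.3, 34.5, 21.0, 0.0 m³/s; ΣQ_DR = 307.1 m³/s.
V = ΣQ_DR · Δt = 307.1 × 3600 s = 1.106 × 10^6 m³.
Over A = 119 km², depth = V / A = 9.29 mm.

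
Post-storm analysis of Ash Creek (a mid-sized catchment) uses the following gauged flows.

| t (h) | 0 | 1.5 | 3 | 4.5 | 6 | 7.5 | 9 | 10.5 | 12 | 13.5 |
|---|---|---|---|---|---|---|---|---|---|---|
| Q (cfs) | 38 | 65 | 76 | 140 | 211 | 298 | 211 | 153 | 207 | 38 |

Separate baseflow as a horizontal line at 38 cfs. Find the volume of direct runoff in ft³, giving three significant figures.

V ≈ 5.71 × 10^6 ft³

Direct-runoff ordinates (Q − Q_b): 0.0, 27.0, 38.0, 102.0, 173.0, 260.0, 173.0, 115.0, 169.0, 0.0 cfs.
ΣQ_DR = 1057 cfs.
With Δt = 1.5 h = 5400 s, V = ΣQ_DR · Δt = 1057 × 5400 = 5.71 × 10^6 ft³.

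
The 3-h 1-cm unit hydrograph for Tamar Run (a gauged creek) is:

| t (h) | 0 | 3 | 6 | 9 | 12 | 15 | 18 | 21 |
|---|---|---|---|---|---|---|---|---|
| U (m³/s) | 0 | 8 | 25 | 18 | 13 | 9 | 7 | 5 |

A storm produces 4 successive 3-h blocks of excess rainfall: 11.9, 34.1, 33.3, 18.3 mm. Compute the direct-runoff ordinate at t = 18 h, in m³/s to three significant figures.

By discrete convolution, Q_j = Σ (P_i / 10 mm) · U_{j−i}.
At t = 18 h (j=6): Q = (11.9/10)·7 + (34.1/10)·9 + (33.3/10)·13 + (18.3/10)·18 = 115 m³/s.

Q ≈ 115 m³/s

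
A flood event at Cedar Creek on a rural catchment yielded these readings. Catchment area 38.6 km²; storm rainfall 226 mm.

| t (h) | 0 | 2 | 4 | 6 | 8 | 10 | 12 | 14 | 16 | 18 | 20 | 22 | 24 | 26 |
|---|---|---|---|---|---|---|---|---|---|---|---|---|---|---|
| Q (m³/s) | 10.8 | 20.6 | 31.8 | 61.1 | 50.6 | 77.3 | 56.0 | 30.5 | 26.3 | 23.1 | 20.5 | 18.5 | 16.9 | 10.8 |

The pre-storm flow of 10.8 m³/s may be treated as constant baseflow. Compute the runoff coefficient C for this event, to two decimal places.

ΣQ_DR = 303.6 m³/s; V = ΣQ_DR·Δt = 2.186 × 10^6 m³.
Runoff depth d = V / A = 56.63 mm.
C = d / P = 56.63 / 226 = 0.25.

C ≈ 0.25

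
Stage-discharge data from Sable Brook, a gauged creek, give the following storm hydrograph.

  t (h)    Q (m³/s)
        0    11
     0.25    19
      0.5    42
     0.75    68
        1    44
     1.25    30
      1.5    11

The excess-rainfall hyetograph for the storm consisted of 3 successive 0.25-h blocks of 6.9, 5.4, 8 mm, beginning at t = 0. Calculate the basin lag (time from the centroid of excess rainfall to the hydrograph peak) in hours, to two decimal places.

t_L ≈ 0.36 h

Centroid of excess rainfall: t_c = Σ P_i·t̄_i / ΣP_i = 0.3885 h (block centres at 0.125, 0.375, 0.625 h).
Hydrograph peak occurs at t = 0.75 h, so basin lag t_L = 0.75 − 0.3885 = 0.36 h.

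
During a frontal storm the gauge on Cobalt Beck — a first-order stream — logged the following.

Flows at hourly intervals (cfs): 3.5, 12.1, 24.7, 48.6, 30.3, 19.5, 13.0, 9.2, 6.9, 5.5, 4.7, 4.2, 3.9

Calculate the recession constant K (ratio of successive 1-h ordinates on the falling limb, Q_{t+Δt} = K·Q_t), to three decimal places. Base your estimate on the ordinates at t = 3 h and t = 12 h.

K ≈ 0.756

Using the recession-limb readings at t = 3 h and t = 12 h: Q falls from 48.6 to 3.9 cfs over 9 intervals.
K = (Q₂/Q₁)^(1/9) = (3.9/48.6)^(1/9) = 0.756.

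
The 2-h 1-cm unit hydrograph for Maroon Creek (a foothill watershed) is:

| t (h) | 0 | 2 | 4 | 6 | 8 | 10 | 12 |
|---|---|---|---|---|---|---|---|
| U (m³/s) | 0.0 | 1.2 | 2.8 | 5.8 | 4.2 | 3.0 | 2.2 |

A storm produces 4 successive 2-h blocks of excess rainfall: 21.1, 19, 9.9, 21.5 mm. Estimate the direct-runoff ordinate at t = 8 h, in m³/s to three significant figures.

Q ≈ 25.2 m³/s

By discrete convolution, Q_j = Σ (P_i / 10 mm) · U_{j−i}.
At t = 8 h (j=4): Q = (21.1/10)·4.2 + (19/10)·5.8 + (9.9/10)·2.8 + (21.5/10)·1.2 = 25.2 m³/s.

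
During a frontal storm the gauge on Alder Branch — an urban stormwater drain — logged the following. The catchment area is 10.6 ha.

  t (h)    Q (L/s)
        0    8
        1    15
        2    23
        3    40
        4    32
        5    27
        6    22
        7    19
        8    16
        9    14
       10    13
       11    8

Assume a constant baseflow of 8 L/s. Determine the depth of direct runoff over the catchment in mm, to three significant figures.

d ≈ 4.79 mm

Direct runoff: 0.0, 7.0, 15.0, 32.0, 24.0, 19.0, 14.0, 11.0, 8.0, 6.0, 5.0, 0.0 L/s; ΣQ_DR = 141.0 L/s.
V = ΣQ_DR · Δt = 141.0 × 3600 s = 5.076 × 10^5 L.
Over A = 10.6 ha, depth = V / A = 4.79 mm.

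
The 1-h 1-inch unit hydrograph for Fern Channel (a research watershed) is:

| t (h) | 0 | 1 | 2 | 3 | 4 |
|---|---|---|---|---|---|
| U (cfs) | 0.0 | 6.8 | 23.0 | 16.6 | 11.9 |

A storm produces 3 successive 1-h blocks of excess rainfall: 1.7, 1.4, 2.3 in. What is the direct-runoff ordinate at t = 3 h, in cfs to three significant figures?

By discrete convolution, Q_j = Σ (P_i / 1 in) · U_{j−i}.
At t = 3 h (j=3): Q = (1.7/1)·16.6 + (1.4/1)·23.0 + (2.3/1)·6.8 = 76.1 cfs.

Q ≈ 76.1 cfs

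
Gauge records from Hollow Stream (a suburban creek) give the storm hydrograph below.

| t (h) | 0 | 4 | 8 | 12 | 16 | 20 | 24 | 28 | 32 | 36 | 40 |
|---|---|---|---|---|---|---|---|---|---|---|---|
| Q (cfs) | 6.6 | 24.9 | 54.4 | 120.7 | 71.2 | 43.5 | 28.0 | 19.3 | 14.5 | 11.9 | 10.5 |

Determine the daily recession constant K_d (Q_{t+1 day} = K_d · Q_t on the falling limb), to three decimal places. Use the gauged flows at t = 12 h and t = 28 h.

K_d ≈ 0.064

Between t = 12 h and t = 28 h the flow falls from 120.7 to 19.3 cfs over 4×4 h = 16 h.
Per-interval ratio K = (19.3/120.7)^(1/4) = 0.6324; K_d = K^(24/4) = 0.064.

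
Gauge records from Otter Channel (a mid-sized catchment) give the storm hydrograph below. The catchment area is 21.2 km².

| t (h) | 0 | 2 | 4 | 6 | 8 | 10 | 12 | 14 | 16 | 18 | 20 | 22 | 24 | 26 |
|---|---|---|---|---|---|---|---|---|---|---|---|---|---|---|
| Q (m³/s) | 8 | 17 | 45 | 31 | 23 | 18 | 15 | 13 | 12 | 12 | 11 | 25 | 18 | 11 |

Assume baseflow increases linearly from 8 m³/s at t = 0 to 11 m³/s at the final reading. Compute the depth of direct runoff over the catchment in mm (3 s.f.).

Direct runoff: 0.00, 8.77, 36.54, 22.31, 14.08, 8.85, 5.62, 3.38, 2.15, 1.92, 0.69, 14.46, 7.23, 0.00 m³/s; ΣQ_DR = 126.0 m³/s.
V = ΣQ_DR · Δt = 126.0 × 7200 s = 9.072 × 10^5 m³.
Over A = 21.2 km², depth = V / A = 42.8 mm.

d ≈ 42.8 mm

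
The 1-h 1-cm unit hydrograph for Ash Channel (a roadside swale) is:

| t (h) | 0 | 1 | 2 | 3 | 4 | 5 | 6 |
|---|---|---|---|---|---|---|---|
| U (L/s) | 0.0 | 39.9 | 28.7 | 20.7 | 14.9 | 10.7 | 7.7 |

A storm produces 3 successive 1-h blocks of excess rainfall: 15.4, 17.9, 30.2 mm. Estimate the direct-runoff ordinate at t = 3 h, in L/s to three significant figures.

By discrete convolution, Q_j = Σ (P_i / 10 mm) · U_{j−i}.
At t = 3 h (j=3): Q = (15.4/10)·20.7 + (17.9/10)·28.7 + (30.2/10)·39.9 = 204 L/s.

Q ≈ 204 L/s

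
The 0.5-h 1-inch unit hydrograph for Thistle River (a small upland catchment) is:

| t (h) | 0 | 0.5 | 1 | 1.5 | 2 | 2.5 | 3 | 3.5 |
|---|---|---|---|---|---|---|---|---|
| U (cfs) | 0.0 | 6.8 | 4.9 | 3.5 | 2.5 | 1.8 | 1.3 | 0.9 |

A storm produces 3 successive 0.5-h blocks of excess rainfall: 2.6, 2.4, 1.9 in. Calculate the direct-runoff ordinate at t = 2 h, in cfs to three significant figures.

By discrete convolution, Q_j = Σ (P_i / 1 in) · U_{j−i}.
At t = 2 h (j=4): Q = (2.6/1)·2.5 + (2.4/1)·3.5 + (1.9/1)·4.9 = 24.2 cfs.

Q ≈ 24.2 cfs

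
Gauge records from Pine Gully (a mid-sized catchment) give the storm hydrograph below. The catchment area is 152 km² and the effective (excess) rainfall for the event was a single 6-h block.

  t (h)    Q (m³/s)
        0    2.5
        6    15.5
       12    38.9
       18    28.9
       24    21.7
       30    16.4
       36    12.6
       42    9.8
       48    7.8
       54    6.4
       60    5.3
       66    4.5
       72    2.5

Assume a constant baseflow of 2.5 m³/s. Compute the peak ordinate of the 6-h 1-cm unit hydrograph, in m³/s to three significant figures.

U_p ≈ 18.3 m³/s

Direct runoff: 0.0, 13.0, 36.4, 26.4, 19.2, 13.9, 10.1, 7.3, 5.3, 3.9, 2.8, 2.0, 0.0 m³/s; ΣQ_DR = 140.3 m³/s, peak = 36.4 m³/s.
Runoff depth d = ΣQ_DR·Δt / A = 140.3 × 21600 / (152 km²) = 19.94 mm.
The 1-cm UH is the DRH scaled by (10 mm)/d, so U_p = 36.4 × 10/19.94 = 18.3 m³/s.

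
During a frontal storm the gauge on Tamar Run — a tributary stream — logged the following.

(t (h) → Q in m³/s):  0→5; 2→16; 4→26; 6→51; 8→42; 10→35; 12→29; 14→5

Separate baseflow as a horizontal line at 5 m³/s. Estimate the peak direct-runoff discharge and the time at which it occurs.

Subtracting baseflow gives direct-runoff ordinates: 0.0, 11.0, 21.0, 46.0, 37.0, 30.0, 24.0, 0.0 m³/s.
The maximum is 46.0 m³/s, occurring at the reading for t = 6 h.

Q_p = 46.0 m³/s at t = 6 h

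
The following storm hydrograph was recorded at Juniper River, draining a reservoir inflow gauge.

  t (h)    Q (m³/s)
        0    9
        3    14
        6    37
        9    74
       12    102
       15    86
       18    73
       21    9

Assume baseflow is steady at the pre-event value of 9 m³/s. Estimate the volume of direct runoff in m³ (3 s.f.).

Direct-runoff ordinates (Q − Q_b): 0.0, 5.0, 28.0, 65.0, 93.0, 77.0, 64.0, 0.0 m³/s.
ΣQ_DR = 332.0 m³/s.
With Δt = 3 h = 10800 s, V = ΣQ_DR · Δt = 332.0 × 10800 = 3.59 × 10^6 m³.

V ≈ 3.59 × 10^6 m³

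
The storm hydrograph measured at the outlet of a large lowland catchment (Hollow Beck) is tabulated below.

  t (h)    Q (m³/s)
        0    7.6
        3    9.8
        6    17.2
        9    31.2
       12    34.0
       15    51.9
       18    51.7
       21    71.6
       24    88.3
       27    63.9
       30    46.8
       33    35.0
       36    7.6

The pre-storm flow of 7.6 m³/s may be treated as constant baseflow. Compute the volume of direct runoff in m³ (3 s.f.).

V ≈ 4.51 × 10^6 m³

Direct-runoff ordinates (Q − Q_b): 0.0, 2.2, 9.6, 23.6, 26.4, 44.3, 44.1, 64.0, 80.7, 56.3, 39.2, 27.4, 0.0 m³/s.
ΣQ_DR = 417.8 m³/s.
With Δt = 3 h = 10800 s, V = ΣQ_DR · Δt = 417.8 × 10800 = 4.51 × 10^6 m³.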